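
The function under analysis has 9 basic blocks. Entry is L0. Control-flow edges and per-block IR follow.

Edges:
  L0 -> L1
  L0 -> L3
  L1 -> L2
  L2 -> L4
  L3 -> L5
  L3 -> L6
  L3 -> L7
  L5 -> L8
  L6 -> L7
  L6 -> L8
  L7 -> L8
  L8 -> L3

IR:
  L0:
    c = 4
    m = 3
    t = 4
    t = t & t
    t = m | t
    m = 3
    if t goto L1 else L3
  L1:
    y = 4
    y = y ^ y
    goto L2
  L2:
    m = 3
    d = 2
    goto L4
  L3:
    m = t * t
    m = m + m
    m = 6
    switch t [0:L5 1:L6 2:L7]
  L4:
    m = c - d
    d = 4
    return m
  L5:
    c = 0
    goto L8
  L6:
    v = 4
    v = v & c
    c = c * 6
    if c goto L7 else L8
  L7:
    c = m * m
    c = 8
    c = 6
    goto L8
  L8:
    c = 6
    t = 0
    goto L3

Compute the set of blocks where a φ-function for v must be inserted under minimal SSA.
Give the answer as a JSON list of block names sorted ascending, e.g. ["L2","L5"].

idom tree: L1←L0 L2←L1 L3←L0 L4←L2 L5←L3 L6←L3 L7←L3 L8←L3
Dom∩ at merges:
  L3: preds {L0,L8}: {L0} ∩ {L0,L3,L8} = {L0}; idom=L0
  L7: preds {L3,L6}: {L0,L3} ∩ {L0,L3,L6} = {L0,L3}; idom=L3
  L8: preds {L5,L6,L7}: {L0,L3,L5} ∩ {L0,L3,L6} ∩ {L0,L3,L7} = {L0,L3}; idom=L3

DF walk-up:
  join L3 pred L0: · stop@L0
  join L3 pred L8: L8→L3 stop@L0
  join L7 pred L3: · stop@L3
  join L7 pred L6: L6 stop@L3
  join L8 pred L5: L5 stop@L3
  join L8 pred L6: L6 stop@L3
  join L8 pred L7: L7 stop@L3
  L0: DF=∅
  L1: DF=∅
  L2: DF=∅
  L3: DF={L3}
  L4: DF=∅
  L5: DF={L8}
  L6: DF={L7,L8}
  L7: DF={L8}
  L8: DF={L3}

φ for v: defs {L6}
  DF⁺ = {L3,L7,L8}

Answer: ["L3", "L7", "L8"]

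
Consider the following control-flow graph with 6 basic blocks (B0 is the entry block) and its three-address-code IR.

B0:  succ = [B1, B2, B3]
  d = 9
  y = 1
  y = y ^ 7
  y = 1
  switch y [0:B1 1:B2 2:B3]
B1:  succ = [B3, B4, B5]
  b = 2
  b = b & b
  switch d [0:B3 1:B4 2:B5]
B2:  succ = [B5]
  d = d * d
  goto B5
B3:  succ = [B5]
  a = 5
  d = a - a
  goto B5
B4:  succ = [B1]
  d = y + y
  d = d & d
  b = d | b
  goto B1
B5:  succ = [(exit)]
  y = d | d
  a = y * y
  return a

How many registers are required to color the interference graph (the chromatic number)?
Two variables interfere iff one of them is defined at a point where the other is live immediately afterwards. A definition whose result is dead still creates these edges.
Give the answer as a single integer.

def/use:
  B0 def {d,y} use ∅
  B1 def {b} use {d}
  B2 def {d} use {d}
  B3 def {a,d} use ∅
  B4 def {b,d} use {b,y}
  B5 def {a,y} use {d}

Liveness:
  live B0: ∅→{d,y}
  live B1: {d,y}→{b,d,y}
  live B2: {d}→{d}
  live B3: ∅→{d}
  live B4: {b,y}→{d,y}
  live B5: {d}→∅

Conflict graph:
  a: ∅
  b: {d,y}
  d: {b,y}
  y: {b,d}

Chromatic number:
  lower bound: {b,d,y} mutually conflict ⇒ χ ≥ 3
  3-colouring: c0={a,b}  c1={d}  c2={y}
  χ = 3

Answer: 3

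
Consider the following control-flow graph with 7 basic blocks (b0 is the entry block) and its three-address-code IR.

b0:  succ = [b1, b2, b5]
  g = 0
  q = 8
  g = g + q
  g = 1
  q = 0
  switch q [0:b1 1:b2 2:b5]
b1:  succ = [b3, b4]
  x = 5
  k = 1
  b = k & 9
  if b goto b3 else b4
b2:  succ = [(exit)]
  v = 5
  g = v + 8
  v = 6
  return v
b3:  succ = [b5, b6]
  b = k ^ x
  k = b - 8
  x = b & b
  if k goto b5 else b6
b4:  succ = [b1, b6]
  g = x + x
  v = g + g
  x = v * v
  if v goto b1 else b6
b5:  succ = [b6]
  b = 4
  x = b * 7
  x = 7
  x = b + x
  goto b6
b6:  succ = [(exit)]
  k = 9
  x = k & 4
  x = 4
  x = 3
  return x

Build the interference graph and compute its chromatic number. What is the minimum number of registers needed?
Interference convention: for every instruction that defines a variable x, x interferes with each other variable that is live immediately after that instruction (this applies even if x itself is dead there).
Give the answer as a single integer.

def/use:
  b0: def={g,q} ue=∅
  b1: def={b,k,x} ue=∅
  b2: def={g,v} ue=∅
  b3: def={b,k,x} ue={k,x}
  b4: def={g,v,x} ue={x}
  b5: def={b,x} ue=∅
  b6: def={k,x} ue=∅

Live sets:
  b0 li=∅ lo=∅
  b1 li=∅ lo={k,x}
  b2 li=∅ lo=∅
  b3 li={k,x} lo=∅
  b4 li={x} lo=∅
  b5 li=∅ lo=∅
  b6 li=∅ lo=∅

Interference:
  b: {k,x}
  g: {q}
  k: {b,x}
  q: {g}
  v: {x}
  x: {b,k,v}

Colouring:
  clique {b,k,x} ⇒ need ≥ 3
  assign b→c1 g→c0 k→c2 q→c1 v→c1 x→c0 — no edge inside a register ⇒ χ ≤ 3
  χ = 3

Answer: 3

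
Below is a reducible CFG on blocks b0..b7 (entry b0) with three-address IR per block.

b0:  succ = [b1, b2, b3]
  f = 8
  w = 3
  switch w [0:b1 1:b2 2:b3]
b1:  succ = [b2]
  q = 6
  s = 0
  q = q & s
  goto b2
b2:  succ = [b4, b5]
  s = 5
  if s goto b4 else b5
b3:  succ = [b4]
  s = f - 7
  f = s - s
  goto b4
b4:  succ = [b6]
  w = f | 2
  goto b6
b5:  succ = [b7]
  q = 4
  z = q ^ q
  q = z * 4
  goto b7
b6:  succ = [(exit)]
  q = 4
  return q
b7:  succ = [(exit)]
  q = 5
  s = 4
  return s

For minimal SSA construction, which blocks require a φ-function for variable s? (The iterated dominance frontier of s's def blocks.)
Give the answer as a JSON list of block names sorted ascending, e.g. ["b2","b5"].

Answer: ["b2", "b4"]

Analysis:
idom tree: b1←b0 b2←b0 b3←b0 b4←b0 b5←b2 b6←b4 b7←b5
Dom∩ at merges:
  b2: preds {b0,b1}: {b0} ∩ {b0,b1} = {b0}; idom=b0
  b4: preds {b2,b3}: {b0,b2} ∩ {b0,b3} = {b0}; idom=b0

Frontier:
  join b2 pred b0: · stop@b0
  join b2 pred b1: b1 stop@b0
  join b4 pred b2: b2 stop@b0
  join b4 pred b3: b3 stop@b0
  b0 → ∅
  b1 → {b2}
  b2 → {b4}
  b3 → {b4}
  b4 → ∅
  b5 → ∅
  b6 → ∅
  b7 → ∅

φ for s: defs {b1,b2,b3,b7}
  DF⁺ = {b2,b4}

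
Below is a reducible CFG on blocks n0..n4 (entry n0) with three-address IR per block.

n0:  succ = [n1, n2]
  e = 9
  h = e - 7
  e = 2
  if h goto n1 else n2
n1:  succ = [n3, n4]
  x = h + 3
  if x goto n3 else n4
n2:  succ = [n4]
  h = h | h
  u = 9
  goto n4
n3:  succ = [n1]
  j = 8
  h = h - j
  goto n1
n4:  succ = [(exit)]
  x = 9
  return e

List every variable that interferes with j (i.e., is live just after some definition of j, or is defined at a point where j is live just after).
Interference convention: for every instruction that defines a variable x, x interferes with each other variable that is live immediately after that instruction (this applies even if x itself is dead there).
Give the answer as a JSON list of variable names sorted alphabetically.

Block summaries:
  n0: def={e,h} ue=∅
  n1: def={x} ue={h}
  n2: def={h,u} ue={h}
  n3: def={h,j} ue={h}
  n4: def={x} ue={e}

Live sets:
  n0: in=∅ out={e,h}
  n1: in={e,h} out={e,h}
  n2: in={e,h} out={e}
  n3: in={e,h} out={e,h}
  n4: in={e} out=∅

Interfere edges:
  e: {h,j,u,x}
  h: {e,j,x}
  j: {e,h}
  u: {e}
  x: {e,h}

N(j) = ["e", "h"]

Answer: ["e", "h"]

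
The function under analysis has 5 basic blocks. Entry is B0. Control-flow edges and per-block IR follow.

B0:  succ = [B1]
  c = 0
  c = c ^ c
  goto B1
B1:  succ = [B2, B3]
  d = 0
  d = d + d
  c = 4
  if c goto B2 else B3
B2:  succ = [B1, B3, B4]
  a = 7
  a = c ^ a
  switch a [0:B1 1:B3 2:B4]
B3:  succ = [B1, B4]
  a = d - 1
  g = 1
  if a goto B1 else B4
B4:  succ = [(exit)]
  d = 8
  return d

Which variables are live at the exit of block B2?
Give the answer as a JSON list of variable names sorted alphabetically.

def/use:
  B0: {c} / ∅
  B1: {c,d} / ∅
  B2: {a} / {c}
  B3: {a,g} / {d}
  B4: {d} / ∅

Liveness:
  B0: in=∅ out=∅
  B1: in=∅ out={c,d}
  B2: in={c,d} out={d}
  B3: in={d} out=∅
  B4: in=∅ out=∅

live-out(B2) = ["d"]

Answer: ["d"]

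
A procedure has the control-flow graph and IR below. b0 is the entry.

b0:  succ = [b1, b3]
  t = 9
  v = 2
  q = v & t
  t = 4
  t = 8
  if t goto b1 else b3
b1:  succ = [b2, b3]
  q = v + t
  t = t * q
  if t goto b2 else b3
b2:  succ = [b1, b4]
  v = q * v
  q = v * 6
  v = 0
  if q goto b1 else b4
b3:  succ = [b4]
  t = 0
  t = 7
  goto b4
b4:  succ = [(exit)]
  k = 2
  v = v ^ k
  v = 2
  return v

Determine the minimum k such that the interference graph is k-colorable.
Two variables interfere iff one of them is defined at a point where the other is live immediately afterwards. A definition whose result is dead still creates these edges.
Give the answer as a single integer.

Answer: 3

Working:
Per-block:
  b0: def={q,t,v} ue=∅
  b1: def={q,t} ue={t,v}
  b2: def={q,v} ue={q,v}
  b3: def={t} ue=∅
  b4: def={k,v} ue={v}

Backward fixpoint:
  b0 li=∅ lo={t,v}
  b1 li={t,v} lo={q,t,v}
  b2 li={q,t,v} lo={t,v}
  b3 li={v} lo={v}
  b4 li={v} lo=∅

Interfere edges:
  k — {v}
  q — {t,v}
  t — {q,v}
  v — {k,q,t}

Colouring:
  lower bound: {q,t,v} mutually conflict ⇒ χ ≥ 3
  3-colouring: R0={v}  R1={k,q}  R2={t}
  χ = 3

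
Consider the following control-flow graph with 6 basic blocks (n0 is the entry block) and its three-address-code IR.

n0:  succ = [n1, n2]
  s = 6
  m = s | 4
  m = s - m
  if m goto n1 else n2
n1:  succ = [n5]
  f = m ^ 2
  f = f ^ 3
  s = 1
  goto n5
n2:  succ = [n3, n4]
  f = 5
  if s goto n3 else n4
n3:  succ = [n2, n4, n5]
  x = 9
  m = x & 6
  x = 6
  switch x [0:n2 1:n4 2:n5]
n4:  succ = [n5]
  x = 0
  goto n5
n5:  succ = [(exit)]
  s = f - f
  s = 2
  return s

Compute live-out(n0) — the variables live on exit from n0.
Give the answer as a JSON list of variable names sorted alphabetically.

Answer: ["m", "s"]

Working:
Per-block:
  n0: def={m,s} ue=∅
  n1: def={f,s} ue={m}
  n2: def={f} ue={s}
  n3: def={m,x} ue=∅
  n4: def={x} ue=∅
  n5: def={s} ue={f}

Liveness:
  n0 li=∅ lo={m,s}
  n1 li={m} lo={f}
  n2 li={s} lo={f,s}
  n3 li={f,s} lo={f,s}
  n4 li={f} lo={f}
  n5 li={f} lo=∅

live-out(n0) = ["m", "s"]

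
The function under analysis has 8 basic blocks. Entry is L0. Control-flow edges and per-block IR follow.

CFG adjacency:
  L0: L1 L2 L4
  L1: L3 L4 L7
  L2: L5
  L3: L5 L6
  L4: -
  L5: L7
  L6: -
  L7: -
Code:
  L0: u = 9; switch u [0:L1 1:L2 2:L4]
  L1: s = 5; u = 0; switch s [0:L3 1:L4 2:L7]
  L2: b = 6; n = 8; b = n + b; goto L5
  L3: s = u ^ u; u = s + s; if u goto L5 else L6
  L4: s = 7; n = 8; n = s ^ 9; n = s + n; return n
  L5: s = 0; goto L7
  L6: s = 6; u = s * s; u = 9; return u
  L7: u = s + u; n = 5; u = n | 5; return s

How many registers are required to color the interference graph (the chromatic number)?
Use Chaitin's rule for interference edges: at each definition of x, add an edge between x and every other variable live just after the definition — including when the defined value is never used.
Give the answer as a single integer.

Per-block:
  L0 def {u} use ∅
  L1 def {s,u} use ∅
  L2 def {b,n} use ∅
  L3 def {s,u} use {u}
  L4 def {n,s} use ∅
  L5 def {s} use ∅
  L6 def {s,u} use ∅
  L7 def {n,u} use {s,u}

Backward fixpoint:
  L0: in=∅ out={u}
  L1: in=∅ out={s,u}
  L2: in={u} out={u}
  L3: in={u} out={u}
  L4: in=∅ out=∅
  L5: in={u} out={s,u}
  L6: in=∅ out=∅
  L7: in={s,u} out=∅

Conflict graph:
  b↔{n,u}
  n↔{b,s,u}
  s↔{n,u}
  u↔{b,n,s}

Registers:
  lower bound: {b,n,u} mutually conflict ⇒ χ ≥ 3
  assign b→r2 n→r0 s→r2 u→r1 — no edge inside a register ⇒ χ ≤ 3
  χ = 3

Answer: 3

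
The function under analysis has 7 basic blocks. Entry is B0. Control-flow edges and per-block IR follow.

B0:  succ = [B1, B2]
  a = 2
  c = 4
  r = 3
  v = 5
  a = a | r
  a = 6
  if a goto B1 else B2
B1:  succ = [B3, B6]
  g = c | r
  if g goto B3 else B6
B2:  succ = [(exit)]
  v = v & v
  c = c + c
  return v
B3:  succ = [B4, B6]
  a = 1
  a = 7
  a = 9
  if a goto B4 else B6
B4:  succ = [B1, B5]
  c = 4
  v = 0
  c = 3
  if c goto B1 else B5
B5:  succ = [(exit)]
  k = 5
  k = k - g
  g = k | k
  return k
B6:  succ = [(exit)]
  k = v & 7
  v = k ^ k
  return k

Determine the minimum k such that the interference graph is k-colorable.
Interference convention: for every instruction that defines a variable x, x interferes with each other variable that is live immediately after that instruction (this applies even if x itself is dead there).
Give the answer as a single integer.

Block summaries:
  B0: {a,c,r,v} / ∅
  B1: {g} / {c,r}
  B2: {c,v} / {c,v}
  B3: {a} / ∅
  B4: {c,v} / ∅
  B5: {g,k} / {g}
  B6: {k,v} / {v}

Liveness:
  B0: in=∅ out={c,r,v}
  B1: in={c,r,v} out={g,r,v}
  B2: in={c,v} out=∅
  B3: in={g,r,v} out={g,r,v}
  B4: in={g,r} out={c,g,r,v}
  B5: in={g} out=∅
  B6: in={v} out=∅

Conflict graph:
  a — {c,g,r,v}
  c — {a,g,r,v}
  g — {a,c,k,r,v}
  k — {g,v}
  r — {a,c,g,v}
  v — {a,c,g,k,r}

Chromatic number:
  clique {a,c,g,r,v} ⇒ need ≥ 5
  assign a→r2 c→r3 g→r0 k→r2 r→r4 v→r1 — no edge inside a register ⇒ χ ≤ 5
  χ = 5

Answer: 5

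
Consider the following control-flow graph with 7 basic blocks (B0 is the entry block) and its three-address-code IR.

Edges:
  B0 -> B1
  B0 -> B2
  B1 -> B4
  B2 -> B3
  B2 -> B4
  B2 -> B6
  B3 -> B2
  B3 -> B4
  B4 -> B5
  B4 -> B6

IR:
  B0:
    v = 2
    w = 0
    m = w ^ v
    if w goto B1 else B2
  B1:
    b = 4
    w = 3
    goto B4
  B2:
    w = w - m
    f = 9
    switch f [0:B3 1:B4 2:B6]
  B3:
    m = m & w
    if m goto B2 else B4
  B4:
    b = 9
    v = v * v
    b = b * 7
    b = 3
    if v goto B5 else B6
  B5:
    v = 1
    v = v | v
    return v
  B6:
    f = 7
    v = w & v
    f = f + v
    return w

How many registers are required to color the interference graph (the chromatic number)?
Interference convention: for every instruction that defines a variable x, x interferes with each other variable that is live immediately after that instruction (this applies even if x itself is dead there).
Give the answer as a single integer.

Answer: 4

Working:
Block summaries:
  B0: {m,v,w} / ∅
  B1: {b,w} / ∅
  B2: {f,w} / {m,w}
  B3: {m} / {m,w}
  B4: {b,v} / {v}
  B5: {v} / ∅
  B6: {f,v} / {v,w}

Live sets:
  B0: in=∅ out={m,v,w}
  B1: in={v} out={v,w}
  B2: in={m,v,w} out={m,v,w}
  B3: in={m,v,w} out={m,v,w}
  B4: in={v,w} out={v,w}
  B5: in=∅ out=∅
  B6: in={v,w} out=∅

Conflict graph:
  b — {v,w}
  f — {m,v,w}
  m — {f,v,w}
  v — {b,f,m,w}
  w — {b,f,m,v}

Chromatic number:
  {f,m,v,w} pairwise interfere (4-clique) ⇒ χ ≥ 4
  assign b→c2 f→c2 m→c3 v→c0 w→c1 — no edge inside a register ⇒ χ ≤ 4
  χ = 4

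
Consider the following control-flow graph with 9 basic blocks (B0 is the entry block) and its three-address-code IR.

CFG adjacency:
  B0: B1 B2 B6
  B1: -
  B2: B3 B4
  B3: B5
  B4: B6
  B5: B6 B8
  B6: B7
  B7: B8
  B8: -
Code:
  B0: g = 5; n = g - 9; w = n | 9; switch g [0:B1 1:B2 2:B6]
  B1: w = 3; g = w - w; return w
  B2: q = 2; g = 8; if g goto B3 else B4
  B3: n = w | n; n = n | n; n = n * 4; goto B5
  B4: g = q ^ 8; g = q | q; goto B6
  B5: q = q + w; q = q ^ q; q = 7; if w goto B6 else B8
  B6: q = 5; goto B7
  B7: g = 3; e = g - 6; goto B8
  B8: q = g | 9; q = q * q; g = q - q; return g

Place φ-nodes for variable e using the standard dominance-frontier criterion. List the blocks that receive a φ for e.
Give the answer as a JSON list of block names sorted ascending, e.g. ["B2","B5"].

idom tree: B1←B0 B2←B0 B3←B2 B4←B2 B5←B3 B6←B0 B7←B6 B8←B0
Dom∩ at merges:
  B6: preds {B0,B4,B5}: {B0} ∩ {B0,B2,B4} ∩ {B0,B2,B3,B5} = {B0}; idom=B0
  B8: preds {B5,B7}: {B0,B2,B3,B5} ∩ {B0,B6,B7} = {B0}; idom=B0

DF derivation:
  join B6 pred B0: · stop@B0
  join B6 pred B4: B4→B2 stop@B0
  join B6 pred B5: B5→B3→B2 stop@B0
  join B8 pred B5: B5→B3→B2 stop@B0
  join B8 pred B7: B7→B6 stop@B0
  B0 → ∅
  B1 → ∅
  B2 → {B6,B8}
  B3 → {B6,B8}
  B4 → {B6}
  B5 → {B6,B8}
  B6 → {B8}
  B7 → {B8}
  B8 → ∅

φ for e: defs {B7}
  DF⁺ = {B8}

Answer: ["B8"]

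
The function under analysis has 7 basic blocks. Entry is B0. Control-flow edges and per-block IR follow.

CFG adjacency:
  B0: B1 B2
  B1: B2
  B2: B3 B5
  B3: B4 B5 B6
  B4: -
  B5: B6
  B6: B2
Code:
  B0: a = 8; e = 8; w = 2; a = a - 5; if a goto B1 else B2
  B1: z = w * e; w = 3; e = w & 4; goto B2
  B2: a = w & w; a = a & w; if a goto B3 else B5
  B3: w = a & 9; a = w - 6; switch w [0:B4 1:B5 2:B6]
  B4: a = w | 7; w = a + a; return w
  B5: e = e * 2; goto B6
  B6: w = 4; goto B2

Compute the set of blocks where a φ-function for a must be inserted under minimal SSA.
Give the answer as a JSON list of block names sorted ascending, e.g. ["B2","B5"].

idom tree: B1←B0 B2←B0 B3←B2 B4←B3 B5←B2 B6←B2
Join-block Dom:
  B2: preds {B0,B1,B6}: {B0} ∩ {B0,B1} ∩ {B0,B2,B6} = {B0}; idom=B0
  B5: preds {B2,B3}: {B0,B2} ∩ {B0,B2,B3} = {B0,B2}; idom=B2
  B6: preds {B3,B5}: {B0,B2,B3} ∩ {B0,B2,B5} = {B0,B2}; idom=B2

DF walk-up:
  join B2 pred B0: · stop@B0
  join B2 pred B1: B1 stop@B0
  join B2 pred B6: B6→B2 stop@B0
  join B5 pred B2: · stop@B2
  join B5 pred B3: B3 stop@B2
  join B6 pred B3: B3 stop@B2
  join B6 pred B5: B5 stop@B2
  DF(B0)=∅
  DF(B1)={B2}
  DF(B2)={B2}
  DF(B3)={B5,B6}
  DF(B4)=∅
  DF(B5)={B6}
  DF(B6)={B2}

φ for a: defs {B0,B2,B3,B4}
  DF⁺ = {B2,B5,B6}

Answer: ["B2", "B5", "B6"]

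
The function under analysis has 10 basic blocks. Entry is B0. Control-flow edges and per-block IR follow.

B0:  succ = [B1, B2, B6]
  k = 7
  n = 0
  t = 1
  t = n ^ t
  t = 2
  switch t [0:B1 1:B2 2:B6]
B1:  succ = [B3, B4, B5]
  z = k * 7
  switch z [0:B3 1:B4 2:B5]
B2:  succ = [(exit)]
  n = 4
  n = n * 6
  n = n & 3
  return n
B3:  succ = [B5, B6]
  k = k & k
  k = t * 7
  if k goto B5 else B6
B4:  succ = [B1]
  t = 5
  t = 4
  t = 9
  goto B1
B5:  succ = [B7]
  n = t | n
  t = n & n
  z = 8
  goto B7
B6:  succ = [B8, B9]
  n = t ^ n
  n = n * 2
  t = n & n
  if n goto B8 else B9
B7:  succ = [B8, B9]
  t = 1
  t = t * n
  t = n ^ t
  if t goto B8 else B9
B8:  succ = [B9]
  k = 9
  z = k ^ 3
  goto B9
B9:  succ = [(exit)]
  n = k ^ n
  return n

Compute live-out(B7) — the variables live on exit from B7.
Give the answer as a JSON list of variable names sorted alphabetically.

Block summaries:
  B0: {k,n,t} / ∅
  B1: {z} / {k}
  B2: {n} / ∅
  B3: {k} / {k,t}
  B4: {t} / ∅
  B5: {n,t,z} / {n,t}
  B6: {n,t} / {n,t}
  B7: {t} / {n}
  B8: {k,z} / ∅
  B9: {n} / {k,n}

Liveness:
  B0 li=∅ lo={k,n,t}
  B1 li={k,n,t} lo={k,n,t}
  B2 li=∅ lo=∅
  B3 li={k,n,t} lo={k,n,t}
  B4 li={k,n} lo={k,n,t}
  B5 li={k,n,t} lo={k,n}
  B6 li={k,n,t} lo={k,n}
  B7 li={k,n} lo={k,n}
  B8 li={n} lo={k,n}
  B9 li={k,n} lo=∅

live-out(B7) = ["k", "n"]

Answer: ["k", "n"]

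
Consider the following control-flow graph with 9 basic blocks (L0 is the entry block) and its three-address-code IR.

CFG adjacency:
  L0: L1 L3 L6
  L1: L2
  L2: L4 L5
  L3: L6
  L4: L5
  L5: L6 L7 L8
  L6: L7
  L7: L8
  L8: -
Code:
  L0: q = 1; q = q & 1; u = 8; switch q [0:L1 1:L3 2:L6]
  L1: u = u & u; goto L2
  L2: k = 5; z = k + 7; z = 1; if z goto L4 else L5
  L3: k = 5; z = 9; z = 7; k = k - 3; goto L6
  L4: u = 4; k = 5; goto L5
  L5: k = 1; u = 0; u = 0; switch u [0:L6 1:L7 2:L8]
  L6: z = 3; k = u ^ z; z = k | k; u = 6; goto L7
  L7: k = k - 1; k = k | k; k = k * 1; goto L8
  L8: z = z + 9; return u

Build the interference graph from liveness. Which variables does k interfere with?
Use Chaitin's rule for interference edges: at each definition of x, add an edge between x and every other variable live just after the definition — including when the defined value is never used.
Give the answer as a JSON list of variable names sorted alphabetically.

Answer: ["u", "z"]

Working:
Block summaries:
  L0: def={q,u} ue=∅
  L1: def={u} ue={u}
  L2: def={k,z} ue=∅
  L3: def={k,z} ue=∅
  L4: def={k,u} ue=∅
  L5: def={k,u} ue=∅
  L6: def={k,u,z} ue={u}
  L7: def={k} ue={k}
  L8: def={z} ue={u,z}

Live sets:
  live L0: ∅→{u}
  live L1: {u}→∅
  live L2: ∅→{z}
  live L3: {u}→{u}
  live L4: {z}→{z}
  live L5: {z}→{k,u,z}
  live L6: {u}→{k,u,z}
  live L7: {k,u,z}→{u,z}
  live L8: {u,z}→∅

Interference:
  k: {u,z}
  q: {u}
  u: {k,q,z}
  z: {k,u}

N(k) = ["u", "z"]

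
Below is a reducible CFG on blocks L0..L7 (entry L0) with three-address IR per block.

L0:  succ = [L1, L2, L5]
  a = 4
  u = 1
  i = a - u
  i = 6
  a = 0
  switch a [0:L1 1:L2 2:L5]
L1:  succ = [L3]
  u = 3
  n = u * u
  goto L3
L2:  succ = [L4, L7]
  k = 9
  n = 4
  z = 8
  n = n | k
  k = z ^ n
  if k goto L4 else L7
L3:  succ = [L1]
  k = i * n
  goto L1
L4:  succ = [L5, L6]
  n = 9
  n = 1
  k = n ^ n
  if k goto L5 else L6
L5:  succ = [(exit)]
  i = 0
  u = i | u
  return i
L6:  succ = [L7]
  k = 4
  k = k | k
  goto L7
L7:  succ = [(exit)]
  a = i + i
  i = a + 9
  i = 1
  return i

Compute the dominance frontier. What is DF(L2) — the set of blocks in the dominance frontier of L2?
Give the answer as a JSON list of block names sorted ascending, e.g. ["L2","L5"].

Answer: ["L5"]

Derivation:
idom tree: L1←L0 L2←L0 L3←L1 L4←L2 L5←L0 L6←L4 L7←L2
Dom∩ at merges:
  L1: preds {L0,L3}: {L0} ∩ {L0,L1,L3} = {L0}; idom=L0
  L5: preds {L0,L4}: {L0} ∩ {L0,L2,L4} = {L0}; idom=L0
  L7: preds {L2,L6}: {L0,L2} ∩ {L0,L2,L4,L6} = {L0,L2}; idom=L2

DF walk-up:
  join L1 pred L0: · stop@L0
  join L1 pred L3: L3→L1 stop@L0
  join L5 pred L0: · stop@L0
  join L5 pred L4: L4→L2 stop@L0
  join L7 pred L2: · stop@L2
  join L7 pred L6: L6→L4 stop@L2
  DF(L0)=∅
  DF(L1)={L1}
  DF(L2)={L5}
  DF(L3)={L1}
  DF(L4)={L5,L7}
  DF(L5)=∅
  DF(L6)={L7}
  DF(L7)=∅

DF(L2) = ["L5"]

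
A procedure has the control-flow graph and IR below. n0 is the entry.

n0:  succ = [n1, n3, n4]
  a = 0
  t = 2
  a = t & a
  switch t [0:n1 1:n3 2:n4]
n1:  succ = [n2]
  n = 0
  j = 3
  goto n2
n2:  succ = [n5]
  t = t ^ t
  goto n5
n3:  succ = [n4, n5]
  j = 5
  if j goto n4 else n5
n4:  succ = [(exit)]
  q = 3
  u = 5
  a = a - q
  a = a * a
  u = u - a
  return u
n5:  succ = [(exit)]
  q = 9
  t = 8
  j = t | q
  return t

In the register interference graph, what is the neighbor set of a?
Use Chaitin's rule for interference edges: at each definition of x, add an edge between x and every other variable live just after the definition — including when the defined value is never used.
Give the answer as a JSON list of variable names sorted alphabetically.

Per-block:
  n0 def {a,t} use ∅
  n1 def {j,n} use ∅
  n2 def {t} use {t}
  n3 def {j} use ∅
  n4 def {a,q,u} use {a}
  n5 def {j,q,t} use ∅

Liveness:
  n0 li=∅ lo={a,t}
  n1 li={t} lo={t}
  n2 li={t} lo=∅
  n3 li={a} lo={a}
  n4 li={a} lo=∅
  n5 li=∅ lo=∅

Conflict graph:
  a↔{j,q,t,u}
  j↔{a,t}
  n↔{t}
  q↔{a,t,u}
  t↔{a,j,n,q}
  u↔{a,q}

N(a) = ["j", "q", "t", "u"]

Answer: ["j", "q", "t", "u"]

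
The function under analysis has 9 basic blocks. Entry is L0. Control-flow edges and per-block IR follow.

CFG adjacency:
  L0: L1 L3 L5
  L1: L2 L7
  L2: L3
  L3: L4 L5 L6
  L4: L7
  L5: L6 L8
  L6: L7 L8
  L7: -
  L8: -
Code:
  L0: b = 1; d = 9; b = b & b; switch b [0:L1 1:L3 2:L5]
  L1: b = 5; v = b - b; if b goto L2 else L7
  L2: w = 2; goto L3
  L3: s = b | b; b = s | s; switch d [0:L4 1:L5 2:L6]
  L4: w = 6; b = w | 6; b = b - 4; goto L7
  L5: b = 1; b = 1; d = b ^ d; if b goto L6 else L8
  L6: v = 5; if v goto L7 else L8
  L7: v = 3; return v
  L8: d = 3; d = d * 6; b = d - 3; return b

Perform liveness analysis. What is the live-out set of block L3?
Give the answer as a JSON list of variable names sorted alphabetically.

Per-block:
  L0 def {b,d} use ∅
  L1 def {b,v} use ∅
  L2 def {w} use ∅
  L3 def {b,s} use {b,d}
  L4 def {b,w} use ∅
  L5 def {b,d} use {d}
  L6 def {v} use ∅
  L7 def {v} use ∅
  L8 def {b,d} use ∅

Liveness:
  L0 li=∅ lo={b,d}
  L1 li={d} lo={b,d}
  L2 li={b,d} lo={b,d}
  L3 li={b,d} lo={d}
  L4 li=∅ lo=∅
  L5 li={d} lo=∅
  L6 li=∅ lo=∅
  L7 li=∅ lo=∅
  L8 li=∅ lo=∅

live-out(L3) = ["d"]

Answer: ["d"]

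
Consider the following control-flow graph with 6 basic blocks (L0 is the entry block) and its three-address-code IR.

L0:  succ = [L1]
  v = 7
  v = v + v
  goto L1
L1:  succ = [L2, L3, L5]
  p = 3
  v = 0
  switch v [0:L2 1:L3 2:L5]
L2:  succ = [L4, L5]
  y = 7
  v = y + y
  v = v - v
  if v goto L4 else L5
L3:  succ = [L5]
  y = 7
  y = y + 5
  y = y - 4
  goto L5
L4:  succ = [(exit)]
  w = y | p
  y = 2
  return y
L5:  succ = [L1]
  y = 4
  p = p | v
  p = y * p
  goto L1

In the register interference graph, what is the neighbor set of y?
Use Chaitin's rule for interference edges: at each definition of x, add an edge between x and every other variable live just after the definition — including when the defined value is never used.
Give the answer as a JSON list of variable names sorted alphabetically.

Block summaries:
  L0: def={v} ue=∅
  L1: def={p,v} ue=∅
  L2: def={v,y} ue=∅
  L3: def={y} ue=∅
  L4: def={w,y} ue={p,y}
  L5: def={p,y} ue={p,v}

Backward fixpoint:
  L0 li=∅ lo=∅
  L1 li=∅ lo={p,v}
  L2 li={p} lo={p,v,y}
  L3 li={p,v} lo={p,v}
  L4 li={p,y} lo=∅
  L5 li={p,v} lo=∅

Interference:
  p: {v,y}
  v: {p,y}
  w: ∅
  y: {p,v}

N(y) = ["p", "v"]

Answer: ["p", "v"]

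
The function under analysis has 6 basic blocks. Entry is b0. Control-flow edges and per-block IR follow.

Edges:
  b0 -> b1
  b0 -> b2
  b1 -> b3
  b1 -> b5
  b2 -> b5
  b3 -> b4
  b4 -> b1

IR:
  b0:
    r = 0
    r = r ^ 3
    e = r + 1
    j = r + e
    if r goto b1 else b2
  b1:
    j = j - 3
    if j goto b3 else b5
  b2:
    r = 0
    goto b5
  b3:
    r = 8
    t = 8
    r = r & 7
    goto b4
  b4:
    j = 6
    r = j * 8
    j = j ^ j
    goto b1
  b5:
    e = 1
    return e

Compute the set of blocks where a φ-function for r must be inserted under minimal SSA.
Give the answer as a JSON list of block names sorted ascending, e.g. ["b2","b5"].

idom tree: b1←b0 b2←b0 b3←b1 b4←b3 b5←b0
Dom at joins:
  b1: preds {b0,b4}: {b0} ∩ {b0,b1,b3,b4} = {b0}; idom=b0
  b5: preds {b1,b2}: {b0,b1} ∩ {b0,b2} = {b0}; idom=b0

DF derivation:
  join b1 pred b0: · stop@b0
  join b1 pred b4: b4→b3→b1 stop@b0
  join b5 pred b1: b1 stop@b0
  join b5 pred b2: b2 stop@b0
  b0: DF=∅
  b1: DF={b1,b5}
  b2: DF={b5}
  b3: DF={b1}
  b4: DF={b1}
  b5: DF=∅

φ for r: defs {b0,b2,b3,b4}
  DF⁺ = {b1,b5}

Answer: ["b1", "b5"]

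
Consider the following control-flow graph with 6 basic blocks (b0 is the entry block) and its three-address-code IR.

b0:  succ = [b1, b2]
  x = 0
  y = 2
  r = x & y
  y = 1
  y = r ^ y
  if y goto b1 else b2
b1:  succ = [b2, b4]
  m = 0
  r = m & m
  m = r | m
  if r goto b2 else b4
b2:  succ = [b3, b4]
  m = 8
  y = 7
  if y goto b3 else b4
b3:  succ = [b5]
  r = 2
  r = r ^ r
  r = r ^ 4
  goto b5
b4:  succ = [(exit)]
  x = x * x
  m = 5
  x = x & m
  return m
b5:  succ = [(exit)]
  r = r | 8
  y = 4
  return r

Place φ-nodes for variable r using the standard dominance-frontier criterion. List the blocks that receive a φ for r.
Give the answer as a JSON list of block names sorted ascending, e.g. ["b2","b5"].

idom tree: b1←b0 b2←b0 b3←b2 b4←b0 b5←b3
Dom at joins:
  b2: preds {b0,b1}: {b0} ∩ {b0,b1} = {b0}; idom=b0
  b4: preds {b1,b2}: {b0,b1} ∩ {b0,b2} = {b0}; idom=b0

DF walk-up:
  b2←b0: walk · to b0
  b2←b1: walk b1 to b0
  b4←b1: walk b1 to b0
  b4←b2: walk b2 to b0
  DF(b0)=∅
  DF(b1)={b2,b4}
  DF(b2)={b4}
  DF(b3)=∅
  DF(b4)=∅
  DF(b5)=∅

φ for r: defs {b0,b1,b3,b5}
  DF⁺ = {b2,b4}

Answer: ["b2", "b4"]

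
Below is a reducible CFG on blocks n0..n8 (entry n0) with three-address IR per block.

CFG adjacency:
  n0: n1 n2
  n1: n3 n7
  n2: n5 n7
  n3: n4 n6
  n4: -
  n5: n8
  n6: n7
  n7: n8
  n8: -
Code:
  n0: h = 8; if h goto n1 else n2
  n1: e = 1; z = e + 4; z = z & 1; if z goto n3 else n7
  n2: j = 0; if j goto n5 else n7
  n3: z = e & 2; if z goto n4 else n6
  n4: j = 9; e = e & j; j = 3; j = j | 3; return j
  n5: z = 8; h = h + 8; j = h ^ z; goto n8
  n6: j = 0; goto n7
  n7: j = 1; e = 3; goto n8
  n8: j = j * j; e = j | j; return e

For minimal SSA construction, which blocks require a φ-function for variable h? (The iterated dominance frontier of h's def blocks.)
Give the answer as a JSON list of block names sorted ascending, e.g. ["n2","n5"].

Answer: ["n8"]

Derivation:
idom tree: n1←n0 n2←n0 n3←n1 n4←n3 n5←n2 n6←n3 n7←n0 n8←n0
Dom∩ at merges:
  n7: preds {n1,n2,n6}: {n0,n1} ∩ {n0,n2} ∩ {n0,n1,n3,n6} = {n0}; idom=n0
  n8: preds {n5,n7}: {n0,n2,n5} ∩ {n0,n7} = {n0}; idom=n0

Frontier:
  join n7 pred n1: n1 stop@n0
  join n7 pred n2: n2 stop@n0
  join n7 pred n6: n6→n3→n1 stop@n0
  join n8 pred n5: n5→n2 stop@n0
  join n8 pred n7: n7 stop@n0
  n0: DF=∅
  n1: DF={n7}
  n2: DF={n7,n8}
  n3: DF={n7}
  n4: DF=∅
  n5: DF={n8}
  n6: DF={n7}
  n7: DF={n8}
  n8: DF=∅

φ for h: defs {n0,n5}
  DF⁺ = {n8}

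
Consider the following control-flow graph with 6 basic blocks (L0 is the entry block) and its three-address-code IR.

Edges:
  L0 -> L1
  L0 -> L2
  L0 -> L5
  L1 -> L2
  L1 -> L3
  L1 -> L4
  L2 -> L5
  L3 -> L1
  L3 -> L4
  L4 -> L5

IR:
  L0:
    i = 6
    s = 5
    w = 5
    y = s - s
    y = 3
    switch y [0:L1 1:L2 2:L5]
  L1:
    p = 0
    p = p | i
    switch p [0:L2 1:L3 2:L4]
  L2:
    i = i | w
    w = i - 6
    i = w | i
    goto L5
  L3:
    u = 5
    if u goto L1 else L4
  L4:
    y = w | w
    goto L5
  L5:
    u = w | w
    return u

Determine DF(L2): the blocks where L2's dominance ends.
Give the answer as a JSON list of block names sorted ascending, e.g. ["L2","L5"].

idom tree: L1←L0 L2←L0 L3←L1 L4←L1 L5←L0
Dom at joins:
  L1: preds {L0,L3}: {L0} ∩ {L0,L1,L3} = {L0}; idom=L0
  L2: preds {L0,L1}: {L0} ∩ {L0,L1} = {L0}; idom=L0
  L4: preds {L1,L3}: {L0,L1} ∩ {L0,L1,L3} = {L0,L1}; idom=L1
  L5: preds {L0,L2,L4}: {L0} ∩ {L0,L2} ∩ {L0,L1,L4} = {L0}; idom=L0

DF derivation:
  L1←L0: walk · to L0
  L1←L3: walk L3→L1 to L0
  L2←L0: walk · to L0
  L2←L1: walk L1 to L0
  L4←L1: walk · to L1
  L4←L3: walk L3 to L1
  L5←L0: walk · to L0
  L5←L2: walk L2 to L0
  L5←L4: walk L4→L1 to L0
  DF(L0)=∅
  DF(L1)={L1,L2,L5}
  DF(L2)={L5}
  DF(L3)={L1,L4}
  DF(L4)={L5}
  DF(L5)=∅

DF(L2) = ["L5"]

Answer: ["L5"]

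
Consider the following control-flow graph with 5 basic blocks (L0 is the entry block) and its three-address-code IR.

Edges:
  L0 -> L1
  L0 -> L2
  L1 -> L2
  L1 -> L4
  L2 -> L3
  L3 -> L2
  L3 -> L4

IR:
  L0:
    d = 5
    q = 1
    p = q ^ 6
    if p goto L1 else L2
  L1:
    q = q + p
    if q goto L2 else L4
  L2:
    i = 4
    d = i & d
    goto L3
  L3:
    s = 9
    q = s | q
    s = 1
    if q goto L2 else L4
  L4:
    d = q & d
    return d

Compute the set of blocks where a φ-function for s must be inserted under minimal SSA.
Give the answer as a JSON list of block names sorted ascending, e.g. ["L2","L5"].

Answer: ["L2", "L4"]

Analysis:
idom tree: L1←L0 L2←L0 L3←L2 L4←L0
Join-block Dom:
  L2: preds {L0,L1,L3}: {L0} ∩ {L0,L1} ∩ {L0,L2,L3} = {L0}; idom=L0
  L4: preds {L1,L3}: {L0,L1} ∩ {L0,L2,L3} = {L0}; idom=L0

Frontier:
  join L2 pred L0: · stop@L0
  join L2 pred L1: L1 stop@L0
  join L2 pred L3: L3→L2 stop@L0
  join L4 pred L1: L1 stop@L0
  join L4 pred L3: L3→L2 stop@L0
  L0 → ∅
  L1 → {L2,L4}
  L2 → {L2,L4}
  L3 → {L2,L4}
  L4 → ∅

φ for s: defs {L3}
  DF⁺ = {L2,L4}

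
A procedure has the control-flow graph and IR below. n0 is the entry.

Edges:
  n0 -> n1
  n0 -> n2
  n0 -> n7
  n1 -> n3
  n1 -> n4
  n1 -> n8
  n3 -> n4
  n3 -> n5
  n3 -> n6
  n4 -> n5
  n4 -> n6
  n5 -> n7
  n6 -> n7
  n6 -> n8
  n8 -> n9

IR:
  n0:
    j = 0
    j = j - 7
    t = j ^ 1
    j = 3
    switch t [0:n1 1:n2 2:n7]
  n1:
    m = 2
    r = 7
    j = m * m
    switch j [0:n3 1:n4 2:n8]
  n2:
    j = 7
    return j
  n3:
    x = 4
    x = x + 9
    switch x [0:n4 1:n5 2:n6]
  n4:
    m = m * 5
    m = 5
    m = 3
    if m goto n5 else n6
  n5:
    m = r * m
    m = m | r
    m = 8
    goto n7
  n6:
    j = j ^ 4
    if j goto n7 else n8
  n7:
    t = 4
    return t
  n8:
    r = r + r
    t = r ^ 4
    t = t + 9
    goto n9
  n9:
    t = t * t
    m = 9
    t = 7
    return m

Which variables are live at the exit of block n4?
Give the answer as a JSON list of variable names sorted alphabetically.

Per-block:
  n0: def={j,t} ue=∅
  n1: def={j,m,r} ue=∅
  n2: def={j} ue=∅
  n3: def={x} ue=∅
  n4: def={m} ue={m}
  n5: def={m} ue={m,r}
  n6: def={j} ue={j}
  n7: def={t} ue=∅
  n8: def={r,t} ue={r}
  n9: def={m,t} ue={t}

Backward fixpoint:
  n0: in=∅ out=∅
  n1: in=∅ out={j,m,r}
  n2: in=∅ out=∅
  n3: in={j,m,r} out={j,m,r}
  n4: in={j,m,r} out={j,m,r}
  n5: in={m,r} out=∅
  n6: in={j,r} out={r}
  n7: in=∅ out=∅
  n8: in={r} out={t}
  n9: in={t} out=∅

live-out(n4) = ["j", "m", "r"]

Answer: ["j", "m", "r"]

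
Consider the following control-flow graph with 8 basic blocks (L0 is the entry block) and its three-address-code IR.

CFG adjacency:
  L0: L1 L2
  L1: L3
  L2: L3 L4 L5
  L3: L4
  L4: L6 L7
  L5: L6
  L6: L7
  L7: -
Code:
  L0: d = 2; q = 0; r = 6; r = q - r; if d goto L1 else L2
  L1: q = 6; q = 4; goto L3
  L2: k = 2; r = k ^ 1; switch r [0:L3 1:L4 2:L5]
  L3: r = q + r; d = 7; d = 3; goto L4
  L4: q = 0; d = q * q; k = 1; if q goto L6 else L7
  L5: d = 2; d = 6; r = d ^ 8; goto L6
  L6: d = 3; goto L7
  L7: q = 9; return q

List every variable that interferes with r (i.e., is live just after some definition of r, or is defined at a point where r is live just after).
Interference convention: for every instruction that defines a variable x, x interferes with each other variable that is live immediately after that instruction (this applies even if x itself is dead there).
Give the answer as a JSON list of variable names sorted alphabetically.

Answer: ["d", "q"]

Working:
Block summaries:
  L0: {d,q,r} / ∅
  L1: {q} / ∅
  L2: {k,r} / ∅
  L3: {d,r} / {q,r}
  L4: {d,k,q} / ∅
  L5: {d,r} / ∅
  L6: {d} / ∅
  L7: {q} / ∅

Live sets:
  L0 li=∅ lo={q,r}
  L1 li={r} lo={q,r}
  L2 li={q} lo={q,r}
  L3 li={q,r} lo=∅
  L4 li=∅ lo=∅
  L5 li=∅ lo=∅
  L6 li=∅ lo=∅
  L7 li=∅ lo=∅

Interference:
  d: {q,r}
  k: {q}
  q: {d,k,r}
  r: {d,q}

N(r) = ["d", "q"]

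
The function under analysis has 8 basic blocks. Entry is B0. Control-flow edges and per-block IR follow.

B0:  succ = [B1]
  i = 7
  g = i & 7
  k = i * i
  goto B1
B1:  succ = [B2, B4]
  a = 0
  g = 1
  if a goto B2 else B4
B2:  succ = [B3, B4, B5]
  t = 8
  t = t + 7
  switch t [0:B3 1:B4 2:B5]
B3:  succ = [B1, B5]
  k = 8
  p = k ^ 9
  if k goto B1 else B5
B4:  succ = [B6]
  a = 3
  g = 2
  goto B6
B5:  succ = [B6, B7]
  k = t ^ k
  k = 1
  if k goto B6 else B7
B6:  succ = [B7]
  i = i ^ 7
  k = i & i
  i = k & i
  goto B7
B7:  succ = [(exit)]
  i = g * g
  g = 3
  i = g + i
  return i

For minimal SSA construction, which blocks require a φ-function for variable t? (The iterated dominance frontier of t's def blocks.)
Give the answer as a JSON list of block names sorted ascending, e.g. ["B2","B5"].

idom tree: B1←B0 B2←B1 B3←B2 B4←B1 B5←B2 B6←B1 B7←B1
Dom∩ at merges:
  B1: preds {B0,B3}: {B0} ∩ {B0,B1,B2,B3} = {B0}; idom=B0
  B4: preds {B1,B2}: {B0,B1} ∩ {B0,B1,B2} = {B0,B1}; idom=B1
  B5: preds {B2,B3}: {B0,B1,B2} ∩ {B0,B1,B2,B3} = {B0,B1,B2}; idom=B2
  B6: preds {B4,B5}: {B0,B1,B4} ∩ {B0,B1,B2,B5} = {B0,B1}; idom=B1
  B7: preds {B5,B6}: {B0,B1,B2,B5} ∩ {B0,B1,B6} = {B0,B1}; idom=B1

Frontier:
  B1←B0: walk · to B0
  B1←B3: walk B3→B2→B1 to B0
  B4←B1: walk · to B1
  B4←B2: walk B2 to B1
  B5←B2: walk · to B2
  B5←B3: walk B3 to B2
  B6←B4: walk B4 to B1
  B6←B5: walk B5→B2 to B1
  B7←B5: walk B5→B2 to B1
  B7←B6: walk B6 to B1
  B0: DF=∅
  B1: DF={B1}
  B2: DF={B1,B4,B6,B7}
  B3: DF={B1,B5}
  B4: DF={B6}
  B5: DF={B6,B7}
  B6: DF={B7}
  B7: DF=∅

φ for t: defs {B2}
  DF⁺ = {B1,B4,B6,B7}

Answer: ["B1", "B4", "B6", "B7"]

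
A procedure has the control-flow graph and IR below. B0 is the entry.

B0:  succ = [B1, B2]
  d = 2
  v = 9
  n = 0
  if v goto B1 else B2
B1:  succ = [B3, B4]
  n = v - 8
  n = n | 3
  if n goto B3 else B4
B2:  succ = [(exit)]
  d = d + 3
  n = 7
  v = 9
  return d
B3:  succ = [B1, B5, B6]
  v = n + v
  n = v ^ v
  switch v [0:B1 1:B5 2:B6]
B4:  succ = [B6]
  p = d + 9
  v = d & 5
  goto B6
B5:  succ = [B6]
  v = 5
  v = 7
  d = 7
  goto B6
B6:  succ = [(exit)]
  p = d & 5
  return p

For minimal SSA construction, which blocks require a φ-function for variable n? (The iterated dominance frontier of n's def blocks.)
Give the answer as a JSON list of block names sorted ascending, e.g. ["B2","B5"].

idom tree: B1←B0 B2←B0 B3←B1 B4←B1 B5←B3 B6←B1
Dom∩ at merges:
  B1: preds {B0,B3}: {B0} ∩ {B0,B1,B3} = {B0}; idom=B0
  B6: preds {B3,B4,B5}: {B0,B1,B3} ∩ {B0,B1,B4} ∩ {B0,B1,B3,B5} = {B0,B1}; idom=B1

DF walk-up:
  join B1 pred B0: · stop@B0
  join B1 pred B3: B3→B1 stop@B0
  join B6 pred B3: B3 stop@B1
  join B6 pred B4: B4 stop@B1
  join B6 pred B5: B5→B3 stop@B1
  B0: DF=∅
  B1: DF={B1}
  B2: DF=∅
  B3: DF={B1,B6}
  B4: DF={B6}
  B5: DF={B6}
  B6: DF=∅

φ for n: defs {B0,B1,B2,B3}
  DF⁺ = {B1,B6}

Answer: ["B1", "B6"]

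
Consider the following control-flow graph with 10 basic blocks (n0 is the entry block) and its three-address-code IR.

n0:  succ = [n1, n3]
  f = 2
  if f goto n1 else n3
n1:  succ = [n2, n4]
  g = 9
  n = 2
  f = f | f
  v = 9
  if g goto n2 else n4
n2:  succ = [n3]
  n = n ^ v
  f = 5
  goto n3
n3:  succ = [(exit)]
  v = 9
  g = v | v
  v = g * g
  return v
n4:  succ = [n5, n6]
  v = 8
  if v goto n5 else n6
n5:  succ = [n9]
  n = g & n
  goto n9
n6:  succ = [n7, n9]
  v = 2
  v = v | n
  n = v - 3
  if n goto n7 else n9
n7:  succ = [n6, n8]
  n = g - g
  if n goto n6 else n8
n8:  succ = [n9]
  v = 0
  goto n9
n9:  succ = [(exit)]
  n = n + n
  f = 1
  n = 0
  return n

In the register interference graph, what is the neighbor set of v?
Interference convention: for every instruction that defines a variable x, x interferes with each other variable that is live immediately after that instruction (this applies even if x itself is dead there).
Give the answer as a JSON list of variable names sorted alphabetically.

Answer: ["g", "n"]

Derivation:
Per-block:
  n0 def {f} use ∅
  n1 def {f,g,n,v} use {f}
  n2 def {f,n} use {n,v}
  n3 def {g,v} use ∅
  n4 def {v} use ∅
  n5 def {n} use {g,n}
  n6 def {n,v} use {n}
  n7 def {n} use {g}
  n8 def {v} use ∅
  n9 def {f,n} use {n}

Backward fixpoint:
  live n0: ∅→{f}
  live n1: {f}→{g,n,v}
  live n2: {n,v}→∅
  live n3: ∅→∅
  live n4: {g,n}→{g,n}
  live n5: {g,n}→{n}
  live n6: {g,n}→{g,n}
  live n7: {g}→{g,n}
  live n8: {n}→{n}
  live n9: {n}→∅

Interfere edges:
  f — {g,n}
  g — {f,n,v}
  n — {f,g,v}
  v — {g,n}

N(v) = ["g", "n"]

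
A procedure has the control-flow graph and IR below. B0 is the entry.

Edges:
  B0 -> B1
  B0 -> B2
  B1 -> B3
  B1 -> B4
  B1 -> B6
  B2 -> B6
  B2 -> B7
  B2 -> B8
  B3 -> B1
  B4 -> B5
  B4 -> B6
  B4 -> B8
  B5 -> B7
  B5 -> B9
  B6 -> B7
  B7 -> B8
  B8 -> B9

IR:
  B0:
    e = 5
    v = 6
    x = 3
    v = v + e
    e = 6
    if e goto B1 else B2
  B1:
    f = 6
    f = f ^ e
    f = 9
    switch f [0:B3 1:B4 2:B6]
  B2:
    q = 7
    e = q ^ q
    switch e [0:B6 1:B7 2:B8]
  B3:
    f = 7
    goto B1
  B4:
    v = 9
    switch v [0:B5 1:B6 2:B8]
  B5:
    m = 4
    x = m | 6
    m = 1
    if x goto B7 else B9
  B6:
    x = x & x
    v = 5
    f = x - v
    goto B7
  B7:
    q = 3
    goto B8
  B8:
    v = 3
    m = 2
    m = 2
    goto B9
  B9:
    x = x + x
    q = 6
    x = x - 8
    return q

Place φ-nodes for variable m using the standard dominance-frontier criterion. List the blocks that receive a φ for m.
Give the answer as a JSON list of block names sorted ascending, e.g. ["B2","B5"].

Answer: ["B7", "B8", "B9"]

Working:
idom tree: B1←B0 B2←B0 B3←B1 B4←B1 B5←B4 B6←B0 B7←B0 B8←B0 B9←B0
Join-block Dom:
  B1: preds {B0,B3}: {B0} ∩ {B0,B1,B3} = {B0}; idom=B0
  B6: preds {B1,B2,B4}: {B0,B1} ∩ {B0,B2} ∩ {B0,B1,B4} = {B0}; idom=B0
  B7: preds {B2,B5,B6}: {B0,B2} ∩ {B0,B1,B4,B5} ∩ {B0,B6} = {B0}; idom=B0
  B8: preds {B2,B4,B7}: {B0,B2} ∩ {B0,B1,B4} ∩ {B0,B7} = {B0}; idom=B0
  B9: preds {B5,B8}: {B0,B1,B4,B5} ∩ {B0,B8} = {B0}; idom=B0

Frontier:
  B1←B0: walk · to B0
  B1←B3: walk B3→B1 to B0
  B6←B1: walk B1 to B0
  B6←B2: walk B2 to B0
  B6←B4: walk B4→B1 to B0
  B7←B2: walk B2 to B0
  B7←B5: walk B5→B4→B1 to B0
  B7←B6: walk B6 to B0
  B8←B2: walk B2 to B0
  B8←B4: walk B4→B1 to B0
  B8←B7: walk B7 to B0
  B9←B5: walk B5→B4→B1 to B0
  B9←B8: walk B8 to B0
  B0: DF=∅
  B1: DF={B1,B6,B7,B8,B9}
  B2: DF={B6,B7,B8}
  B3: DF={B1}
  B4: DF={B6,B7,B8,B9}
  B5: DF={B7,B9}
  B6: DF={B7}
  B7: DF={B8}
  B8: DF={B9}
  B9: DF=∅

φ for m: defs {B5,B8}
  DF⁺ = {B7,B8,B9}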